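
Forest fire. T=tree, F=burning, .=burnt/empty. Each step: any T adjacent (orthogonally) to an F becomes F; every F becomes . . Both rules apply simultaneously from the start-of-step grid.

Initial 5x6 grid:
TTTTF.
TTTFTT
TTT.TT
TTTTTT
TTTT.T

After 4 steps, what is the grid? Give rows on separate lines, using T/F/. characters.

Step 1: 3 trees catch fire, 2 burn out
  TTTF..
  TTF.FT
  TTT.TT
  TTTTTT
  TTTT.T
Step 2: 5 trees catch fire, 3 burn out
  TTF...
  TF...F
  TTF.FT
  TTTTTT
  TTTT.T
Step 3: 6 trees catch fire, 5 burn out
  TF....
  F.....
  TF...F
  TTFTFT
  TTTT.T
Step 4: 6 trees catch fire, 6 burn out
  F.....
  ......
  F.....
  TF.F.F
  TTFT.T

F.....
......
F.....
TF.F.F
TTFT.T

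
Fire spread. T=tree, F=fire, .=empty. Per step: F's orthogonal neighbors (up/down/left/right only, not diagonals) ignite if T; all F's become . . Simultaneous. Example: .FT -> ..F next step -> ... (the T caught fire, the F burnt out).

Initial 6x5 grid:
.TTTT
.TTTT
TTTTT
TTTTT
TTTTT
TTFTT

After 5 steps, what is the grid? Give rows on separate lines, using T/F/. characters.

Step 1: 3 trees catch fire, 1 burn out
  .TTTT
  .TTTT
  TTTTT
  TTTTT
  TTFTT
  TF.FT
Step 2: 5 trees catch fire, 3 burn out
  .TTTT
  .TTTT
  TTTTT
  TTFTT
  TF.FT
  F...F
Step 3: 5 trees catch fire, 5 burn out
  .TTTT
  .TTTT
  TTFTT
  TF.FT
  F...F
  .....
Step 4: 5 trees catch fire, 5 burn out
  .TTTT
  .TFTT
  TF.FT
  F...F
  .....
  .....
Step 5: 5 trees catch fire, 5 burn out
  .TFTT
  .F.FT
  F...F
  .....
  .....
  .....

.TFTT
.F.FT
F...F
.....
.....
.....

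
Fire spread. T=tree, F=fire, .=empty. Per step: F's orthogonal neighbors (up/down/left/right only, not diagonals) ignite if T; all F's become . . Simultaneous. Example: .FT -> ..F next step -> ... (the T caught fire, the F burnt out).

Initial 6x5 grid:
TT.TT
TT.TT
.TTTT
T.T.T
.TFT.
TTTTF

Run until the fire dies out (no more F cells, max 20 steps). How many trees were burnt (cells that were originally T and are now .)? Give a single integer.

Step 1: +5 fires, +2 burnt (F count now 5)
Step 2: +2 fires, +5 burnt (F count now 2)
Step 3: +3 fires, +2 burnt (F count now 3)
Step 4: +3 fires, +3 burnt (F count now 3)
Step 5: +5 fires, +3 burnt (F count now 5)
Step 6: +2 fires, +5 burnt (F count now 2)
Step 7: +0 fires, +2 burnt (F count now 0)
Fire out after step 7
Initially T: 21, now '.': 29
Total burnt (originally-T cells now '.'): 20

Answer: 20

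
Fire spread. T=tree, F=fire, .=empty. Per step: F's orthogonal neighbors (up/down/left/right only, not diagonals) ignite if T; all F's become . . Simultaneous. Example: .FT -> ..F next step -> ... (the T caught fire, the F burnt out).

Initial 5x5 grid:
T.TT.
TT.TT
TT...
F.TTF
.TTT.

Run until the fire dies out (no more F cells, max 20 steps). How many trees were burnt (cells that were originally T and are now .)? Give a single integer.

Step 1: +2 fires, +2 burnt (F count now 2)
Step 2: +4 fires, +2 burnt (F count now 4)
Step 3: +3 fires, +4 burnt (F count now 3)
Step 4: +1 fires, +3 burnt (F count now 1)
Step 5: +0 fires, +1 burnt (F count now 0)
Fire out after step 5
Initially T: 14, now '.': 21
Total burnt (originally-T cells now '.'): 10

Answer: 10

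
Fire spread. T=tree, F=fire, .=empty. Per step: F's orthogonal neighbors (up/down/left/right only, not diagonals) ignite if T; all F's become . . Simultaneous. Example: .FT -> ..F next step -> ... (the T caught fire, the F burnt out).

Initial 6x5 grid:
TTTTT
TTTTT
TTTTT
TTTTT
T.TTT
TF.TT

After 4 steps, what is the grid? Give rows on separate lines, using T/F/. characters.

Step 1: 1 trees catch fire, 1 burn out
  TTTTT
  TTTTT
  TTTTT
  TTTTT
  T.TTT
  F..TT
Step 2: 1 trees catch fire, 1 burn out
  TTTTT
  TTTTT
  TTTTT
  TTTTT
  F.TTT
  ...TT
Step 3: 1 trees catch fire, 1 burn out
  TTTTT
  TTTTT
  TTTTT
  FTTTT
  ..TTT
  ...TT
Step 4: 2 trees catch fire, 1 burn out
  TTTTT
  TTTTT
  FTTTT
  .FTTT
  ..TTT
  ...TT

TTTTT
TTTTT
FTTTT
.FTTT
..TTT
...TT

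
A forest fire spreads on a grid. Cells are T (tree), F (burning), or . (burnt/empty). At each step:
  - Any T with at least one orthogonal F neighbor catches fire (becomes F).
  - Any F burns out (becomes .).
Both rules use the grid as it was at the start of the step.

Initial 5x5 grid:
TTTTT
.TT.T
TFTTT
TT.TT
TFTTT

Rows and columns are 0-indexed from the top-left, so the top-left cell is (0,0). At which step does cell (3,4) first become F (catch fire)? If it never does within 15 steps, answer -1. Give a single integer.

Step 1: cell (3,4)='T' (+6 fires, +2 burnt)
Step 2: cell (3,4)='T' (+5 fires, +6 burnt)
Step 3: cell (3,4)='T' (+5 fires, +5 burnt)
Step 4: cell (3,4)='F' (+3 fires, +5 burnt)
  -> target ignites at step 4
Step 5: cell (3,4)='.' (+1 fires, +3 burnt)
Step 6: cell (3,4)='.' (+0 fires, +1 burnt)
  fire out at step 6

4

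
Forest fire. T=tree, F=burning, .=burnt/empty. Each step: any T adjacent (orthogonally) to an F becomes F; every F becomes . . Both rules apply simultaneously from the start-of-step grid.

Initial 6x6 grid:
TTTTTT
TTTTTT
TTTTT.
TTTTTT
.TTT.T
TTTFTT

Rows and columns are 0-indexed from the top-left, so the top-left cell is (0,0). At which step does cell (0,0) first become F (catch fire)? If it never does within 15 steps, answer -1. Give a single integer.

Step 1: cell (0,0)='T' (+3 fires, +1 burnt)
Step 2: cell (0,0)='T' (+4 fires, +3 burnt)
Step 3: cell (0,0)='T' (+6 fires, +4 burnt)
Step 4: cell (0,0)='T' (+5 fires, +6 burnt)
Step 5: cell (0,0)='T' (+5 fires, +5 burnt)
Step 6: cell (0,0)='T' (+5 fires, +5 burnt)
Step 7: cell (0,0)='T' (+3 fires, +5 burnt)
Step 8: cell (0,0)='F' (+1 fires, +3 burnt)
  -> target ignites at step 8
Step 9: cell (0,0)='.' (+0 fires, +1 burnt)
  fire out at step 9

8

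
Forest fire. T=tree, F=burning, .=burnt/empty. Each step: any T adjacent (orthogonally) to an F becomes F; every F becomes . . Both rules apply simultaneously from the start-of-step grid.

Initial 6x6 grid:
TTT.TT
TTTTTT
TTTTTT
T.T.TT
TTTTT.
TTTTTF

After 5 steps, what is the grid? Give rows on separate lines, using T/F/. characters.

Step 1: 1 trees catch fire, 1 burn out
  TTT.TT
  TTTTTT
  TTTTTT
  T.T.TT
  TTTTT.
  TTTTF.
Step 2: 2 trees catch fire, 1 burn out
  TTT.TT
  TTTTTT
  TTTTTT
  T.T.TT
  TTTTF.
  TTTF..
Step 3: 3 trees catch fire, 2 burn out
  TTT.TT
  TTTTTT
  TTTTTT
  T.T.FT
  TTTF..
  TTF...
Step 4: 4 trees catch fire, 3 burn out
  TTT.TT
  TTTTTT
  TTTTFT
  T.T..F
  TTF...
  TF....
Step 5: 6 trees catch fire, 4 burn out
  TTT.TT
  TTTTFT
  TTTF.F
  T.F...
  TF....
  F.....

TTT.TT
TTTTFT
TTTF.F
T.F...
TF....
F.....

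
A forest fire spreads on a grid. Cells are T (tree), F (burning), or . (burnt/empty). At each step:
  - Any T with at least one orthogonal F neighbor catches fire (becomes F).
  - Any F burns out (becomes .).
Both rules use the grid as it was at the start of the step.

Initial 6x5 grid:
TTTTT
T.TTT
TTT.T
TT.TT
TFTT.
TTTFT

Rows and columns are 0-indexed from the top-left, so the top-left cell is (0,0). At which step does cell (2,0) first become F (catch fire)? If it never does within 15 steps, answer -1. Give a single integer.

Step 1: cell (2,0)='T' (+7 fires, +2 burnt)
Step 2: cell (2,0)='T' (+4 fires, +7 burnt)
Step 3: cell (2,0)='F' (+3 fires, +4 burnt)
  -> target ignites at step 3
Step 4: cell (2,0)='.' (+3 fires, +3 burnt)
Step 5: cell (2,0)='.' (+4 fires, +3 burnt)
Step 6: cell (2,0)='.' (+3 fires, +4 burnt)
Step 7: cell (2,0)='.' (+0 fires, +3 burnt)
  fire out at step 7

3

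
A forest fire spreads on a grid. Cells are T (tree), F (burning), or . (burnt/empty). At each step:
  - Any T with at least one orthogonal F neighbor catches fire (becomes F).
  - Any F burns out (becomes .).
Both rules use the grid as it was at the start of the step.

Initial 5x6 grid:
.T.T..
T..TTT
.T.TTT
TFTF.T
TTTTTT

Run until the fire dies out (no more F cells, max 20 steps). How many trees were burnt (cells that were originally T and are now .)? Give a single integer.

Answer: 17

Derivation:
Step 1: +6 fires, +2 burnt (F count now 6)
Step 2: +5 fires, +6 burnt (F count now 5)
Step 3: +4 fires, +5 burnt (F count now 4)
Step 4: +2 fires, +4 burnt (F count now 2)
Step 5: +0 fires, +2 burnt (F count now 0)
Fire out after step 5
Initially T: 19, now '.': 28
Total burnt (originally-T cells now '.'): 17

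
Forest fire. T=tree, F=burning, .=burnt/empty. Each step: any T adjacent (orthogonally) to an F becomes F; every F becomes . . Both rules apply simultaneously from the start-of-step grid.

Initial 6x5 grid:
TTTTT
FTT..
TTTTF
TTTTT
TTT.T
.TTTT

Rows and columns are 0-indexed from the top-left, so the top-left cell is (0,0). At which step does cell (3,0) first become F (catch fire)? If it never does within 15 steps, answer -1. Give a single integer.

Step 1: cell (3,0)='T' (+5 fires, +2 burnt)
Step 2: cell (3,0)='F' (+7 fires, +5 burnt)
  -> target ignites at step 2
Step 3: cell (3,0)='.' (+5 fires, +7 burnt)
Step 4: cell (3,0)='.' (+4 fires, +5 burnt)
Step 5: cell (3,0)='.' (+3 fires, +4 burnt)
Step 6: cell (3,0)='.' (+0 fires, +3 burnt)
  fire out at step 6

2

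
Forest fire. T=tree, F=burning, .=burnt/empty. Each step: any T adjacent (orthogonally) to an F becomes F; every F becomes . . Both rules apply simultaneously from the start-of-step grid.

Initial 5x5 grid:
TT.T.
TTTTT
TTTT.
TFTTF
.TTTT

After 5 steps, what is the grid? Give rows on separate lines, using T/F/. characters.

Step 1: 6 trees catch fire, 2 burn out
  TT.T.
  TTTTT
  TFTT.
  F.FF.
  .FTTF
Step 2: 6 trees catch fire, 6 burn out
  TT.T.
  TFTTT
  F.FF.
  .....
  ..FF.
Step 3: 4 trees catch fire, 6 burn out
  TF.T.
  F.FFT
  .....
  .....
  .....
Step 4: 3 trees catch fire, 4 burn out
  F..F.
  ....F
  .....
  .....
  .....
Step 5: 0 trees catch fire, 3 burn out
  .....
  .....
  .....
  .....
  .....

.....
.....
.....
.....
.....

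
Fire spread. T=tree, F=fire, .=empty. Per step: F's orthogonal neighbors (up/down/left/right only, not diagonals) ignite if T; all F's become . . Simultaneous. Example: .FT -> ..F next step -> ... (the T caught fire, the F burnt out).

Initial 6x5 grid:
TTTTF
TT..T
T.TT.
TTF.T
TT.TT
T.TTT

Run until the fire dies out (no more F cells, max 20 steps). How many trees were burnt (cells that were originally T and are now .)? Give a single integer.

Step 1: +4 fires, +2 burnt (F count now 4)
Step 2: +4 fires, +4 burnt (F count now 4)
Step 3: +3 fires, +4 burnt (F count now 3)
Step 4: +4 fires, +3 burnt (F count now 4)
Step 5: +0 fires, +4 burnt (F count now 0)
Fire out after step 5
Initially T: 21, now '.': 24
Total burnt (originally-T cells now '.'): 15

Answer: 15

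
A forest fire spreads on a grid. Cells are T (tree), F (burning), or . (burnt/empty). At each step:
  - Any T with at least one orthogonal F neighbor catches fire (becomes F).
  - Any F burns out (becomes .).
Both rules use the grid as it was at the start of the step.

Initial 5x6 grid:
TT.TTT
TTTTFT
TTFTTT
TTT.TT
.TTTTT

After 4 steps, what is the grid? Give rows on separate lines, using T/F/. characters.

Step 1: 8 trees catch fire, 2 burn out
  TT.TFT
  TTFF.F
  TF.FFT
  TTF.TT
  .TTTTT
Step 2: 8 trees catch fire, 8 burn out
  TT.F.F
  TF....
  F....F
  TF..FT
  .TFTTT
Step 3: 7 trees catch fire, 8 burn out
  TF....
  F.....
  ......
  F....F
  .F.FFT
Step 4: 2 trees catch fire, 7 burn out
  F.....
  ......
  ......
  ......
  .....F

F.....
......
......
......
.....F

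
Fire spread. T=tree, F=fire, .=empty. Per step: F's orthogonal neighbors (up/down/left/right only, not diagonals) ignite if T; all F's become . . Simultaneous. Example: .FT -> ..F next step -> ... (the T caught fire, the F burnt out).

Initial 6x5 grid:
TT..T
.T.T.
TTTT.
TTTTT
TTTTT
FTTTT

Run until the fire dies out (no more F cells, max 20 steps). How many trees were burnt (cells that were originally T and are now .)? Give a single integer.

Step 1: +2 fires, +1 burnt (F count now 2)
Step 2: +3 fires, +2 burnt (F count now 3)
Step 3: +4 fires, +3 burnt (F count now 4)
Step 4: +4 fires, +4 burnt (F count now 4)
Step 5: +4 fires, +4 burnt (F count now 4)
Step 6: +3 fires, +4 burnt (F count now 3)
Step 7: +2 fires, +3 burnt (F count now 2)
Step 8: +0 fires, +2 burnt (F count now 0)
Fire out after step 8
Initially T: 23, now '.': 29
Total burnt (originally-T cells now '.'): 22

Answer: 22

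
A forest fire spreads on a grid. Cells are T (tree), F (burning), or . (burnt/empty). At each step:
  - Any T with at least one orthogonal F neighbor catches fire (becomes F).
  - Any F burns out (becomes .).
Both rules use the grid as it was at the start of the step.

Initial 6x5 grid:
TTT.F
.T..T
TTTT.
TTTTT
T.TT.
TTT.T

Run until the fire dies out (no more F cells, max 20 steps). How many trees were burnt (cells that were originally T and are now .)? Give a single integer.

Answer: 1

Derivation:
Step 1: +1 fires, +1 burnt (F count now 1)
Step 2: +0 fires, +1 burnt (F count now 0)
Fire out after step 2
Initially T: 21, now '.': 10
Total burnt (originally-T cells now '.'): 1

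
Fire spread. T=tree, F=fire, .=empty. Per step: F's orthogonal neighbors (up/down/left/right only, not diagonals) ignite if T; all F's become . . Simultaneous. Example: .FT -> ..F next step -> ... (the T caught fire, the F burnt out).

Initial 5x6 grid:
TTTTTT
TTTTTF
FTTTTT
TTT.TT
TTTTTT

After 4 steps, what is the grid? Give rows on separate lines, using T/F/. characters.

Step 1: 6 trees catch fire, 2 burn out
  TTTTTF
  FTTTF.
  .FTTTF
  FTT.TT
  TTTTTT
Step 2: 9 trees catch fire, 6 burn out
  FTTTF.
  .FTF..
  ..FTF.
  .FT.TF
  FTTTTT
Step 3: 8 trees catch fire, 9 burn out
  .FTF..
  ..F...
  ...F..
  ..F.F.
  .FTTTF
Step 4: 3 trees catch fire, 8 burn out
  ..F...
  ......
  ......
  ......
  ..FTF.

..F...
......
......
......
..FTF.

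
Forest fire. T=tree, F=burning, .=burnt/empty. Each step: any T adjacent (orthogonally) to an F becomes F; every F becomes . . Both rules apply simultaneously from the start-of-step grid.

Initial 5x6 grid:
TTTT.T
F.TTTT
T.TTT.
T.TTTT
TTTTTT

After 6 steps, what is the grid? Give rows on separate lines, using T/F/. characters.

Step 1: 2 trees catch fire, 1 burn out
  FTTT.T
  ..TTTT
  F.TTT.
  T.TTTT
  TTTTTT
Step 2: 2 trees catch fire, 2 burn out
  .FTT.T
  ..TTTT
  ..TTT.
  F.TTTT
  TTTTTT
Step 3: 2 trees catch fire, 2 burn out
  ..FT.T
  ..TTTT
  ..TTT.
  ..TTTT
  FTTTTT
Step 4: 3 trees catch fire, 2 burn out
  ...F.T
  ..FTTT
  ..TTT.
  ..TTTT
  .FTTTT
Step 5: 3 trees catch fire, 3 burn out
  .....T
  ...FTT
  ..FTT.
  ..TTTT
  ..FTTT
Step 6: 4 trees catch fire, 3 burn out
  .....T
  ....FT
  ...FT.
  ..FTTT
  ...FTT

.....T
....FT
...FT.
..FTTT
...FTT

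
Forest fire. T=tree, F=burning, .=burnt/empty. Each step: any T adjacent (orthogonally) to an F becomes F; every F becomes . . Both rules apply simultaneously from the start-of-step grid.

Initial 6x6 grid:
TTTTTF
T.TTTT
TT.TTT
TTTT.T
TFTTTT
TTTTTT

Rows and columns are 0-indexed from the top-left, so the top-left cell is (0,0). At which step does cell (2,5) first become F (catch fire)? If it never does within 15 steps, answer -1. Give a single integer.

Step 1: cell (2,5)='T' (+6 fires, +2 burnt)
Step 2: cell (2,5)='F' (+9 fires, +6 burnt)
  -> target ignites at step 2
Step 3: cell (2,5)='.' (+8 fires, +9 burnt)
Step 4: cell (2,5)='.' (+6 fires, +8 burnt)
Step 5: cell (2,5)='.' (+2 fires, +6 burnt)
Step 6: cell (2,5)='.' (+0 fires, +2 burnt)
  fire out at step 6

2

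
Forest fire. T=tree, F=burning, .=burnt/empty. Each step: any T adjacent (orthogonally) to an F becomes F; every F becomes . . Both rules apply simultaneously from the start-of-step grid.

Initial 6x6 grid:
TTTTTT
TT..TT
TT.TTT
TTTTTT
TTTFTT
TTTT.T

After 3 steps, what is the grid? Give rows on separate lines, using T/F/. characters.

Step 1: 4 trees catch fire, 1 burn out
  TTTTTT
  TT..TT
  TT.TTT
  TTTFTT
  TTF.FT
  TTTF.T
Step 2: 6 trees catch fire, 4 burn out
  TTTTTT
  TT..TT
  TT.FTT
  TTF.FT
  TF...F
  TTF..T
Step 3: 6 trees catch fire, 6 burn out
  TTTTTT
  TT..TT
  TT..FT
  TF...F
  F.....
  TF...F

TTTTTT
TT..TT
TT..FT
TF...F
F.....
TF...F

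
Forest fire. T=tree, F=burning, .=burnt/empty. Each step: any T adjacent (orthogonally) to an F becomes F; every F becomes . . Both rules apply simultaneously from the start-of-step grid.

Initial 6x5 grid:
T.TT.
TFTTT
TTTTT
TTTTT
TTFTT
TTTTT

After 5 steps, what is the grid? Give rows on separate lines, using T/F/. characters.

Step 1: 7 trees catch fire, 2 burn out
  T.TT.
  F.FTT
  TFTTT
  TTFTT
  TF.FT
  TTFTT
Step 2: 11 trees catch fire, 7 burn out
  F.FT.
  ...FT
  F.FTT
  TF.FT
  F...F
  TF.FT
Step 3: 7 trees catch fire, 11 burn out
  ...F.
  ....F
  ...FT
  F...F
  .....
  F...F
Step 4: 1 trees catch fire, 7 burn out
  .....
  .....
  ....F
  .....
  .....
  .....
Step 5: 0 trees catch fire, 1 burn out
  .....
  .....
  .....
  .....
  .....
  .....

.....
.....
.....
.....
.....
.....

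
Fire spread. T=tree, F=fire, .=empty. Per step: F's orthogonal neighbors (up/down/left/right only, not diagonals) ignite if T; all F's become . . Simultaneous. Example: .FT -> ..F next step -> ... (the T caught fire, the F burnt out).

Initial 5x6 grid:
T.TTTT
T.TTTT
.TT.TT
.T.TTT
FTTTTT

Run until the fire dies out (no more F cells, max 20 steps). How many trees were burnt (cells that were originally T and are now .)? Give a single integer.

Step 1: +1 fires, +1 burnt (F count now 1)
Step 2: +2 fires, +1 burnt (F count now 2)
Step 3: +2 fires, +2 burnt (F count now 2)
Step 4: +3 fires, +2 burnt (F count now 3)
Step 5: +3 fires, +3 burnt (F count now 3)
Step 6: +4 fires, +3 burnt (F count now 4)
Step 7: +3 fires, +4 burnt (F count now 3)
Step 8: +2 fires, +3 burnt (F count now 2)
Step 9: +1 fires, +2 burnt (F count now 1)
Step 10: +0 fires, +1 burnt (F count now 0)
Fire out after step 10
Initially T: 23, now '.': 28
Total burnt (originally-T cells now '.'): 21

Answer: 21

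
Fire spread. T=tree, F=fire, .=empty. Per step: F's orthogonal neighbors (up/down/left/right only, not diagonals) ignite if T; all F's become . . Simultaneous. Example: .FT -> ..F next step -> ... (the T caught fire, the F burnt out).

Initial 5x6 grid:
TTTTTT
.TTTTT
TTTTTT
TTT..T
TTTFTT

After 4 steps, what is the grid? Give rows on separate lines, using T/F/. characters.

Step 1: 2 trees catch fire, 1 burn out
  TTTTTT
  .TTTTT
  TTTTTT
  TTT..T
  TTF.FT
Step 2: 3 trees catch fire, 2 burn out
  TTTTTT
  .TTTTT
  TTTTTT
  TTF..T
  TF...F
Step 3: 4 trees catch fire, 3 burn out
  TTTTTT
  .TTTTT
  TTFTTT
  TF...F
  F.....
Step 4: 5 trees catch fire, 4 burn out
  TTTTTT
  .TFTTT
  TF.FTF
  F.....
  ......

TTTTTT
.TFTTT
TF.FTF
F.....
......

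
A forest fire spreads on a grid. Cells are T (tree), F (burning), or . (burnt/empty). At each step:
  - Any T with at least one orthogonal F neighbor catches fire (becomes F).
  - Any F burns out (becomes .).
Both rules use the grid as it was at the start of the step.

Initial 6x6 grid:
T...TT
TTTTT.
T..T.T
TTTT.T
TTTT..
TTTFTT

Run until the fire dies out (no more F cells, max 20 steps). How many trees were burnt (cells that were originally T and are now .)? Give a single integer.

Step 1: +3 fires, +1 burnt (F count now 3)
Step 2: +4 fires, +3 burnt (F count now 4)
Step 3: +4 fires, +4 burnt (F count now 4)
Step 4: +3 fires, +4 burnt (F count now 3)
Step 5: +3 fires, +3 burnt (F count now 3)
Step 6: +3 fires, +3 burnt (F count now 3)
Step 7: +2 fires, +3 burnt (F count now 2)
Step 8: +1 fires, +2 burnt (F count now 1)
Step 9: +0 fires, +1 burnt (F count now 0)
Fire out after step 9
Initially T: 25, now '.': 34
Total burnt (originally-T cells now '.'): 23

Answer: 23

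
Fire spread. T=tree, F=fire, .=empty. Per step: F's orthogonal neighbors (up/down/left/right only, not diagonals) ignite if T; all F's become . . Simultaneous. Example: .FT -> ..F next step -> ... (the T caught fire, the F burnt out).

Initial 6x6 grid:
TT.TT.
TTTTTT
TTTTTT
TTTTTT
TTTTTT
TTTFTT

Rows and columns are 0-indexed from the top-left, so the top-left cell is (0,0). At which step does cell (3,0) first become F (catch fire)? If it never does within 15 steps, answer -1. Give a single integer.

Step 1: cell (3,0)='T' (+3 fires, +1 burnt)
Step 2: cell (3,0)='T' (+5 fires, +3 burnt)
Step 3: cell (3,0)='T' (+6 fires, +5 burnt)
Step 4: cell (3,0)='T' (+6 fires, +6 burnt)
Step 5: cell (3,0)='F' (+6 fires, +6 burnt)
  -> target ignites at step 5
Step 6: cell (3,0)='.' (+4 fires, +6 burnt)
Step 7: cell (3,0)='.' (+2 fires, +4 burnt)
Step 8: cell (3,0)='.' (+1 fires, +2 burnt)
Step 9: cell (3,0)='.' (+0 fires, +1 burnt)
  fire out at step 9

5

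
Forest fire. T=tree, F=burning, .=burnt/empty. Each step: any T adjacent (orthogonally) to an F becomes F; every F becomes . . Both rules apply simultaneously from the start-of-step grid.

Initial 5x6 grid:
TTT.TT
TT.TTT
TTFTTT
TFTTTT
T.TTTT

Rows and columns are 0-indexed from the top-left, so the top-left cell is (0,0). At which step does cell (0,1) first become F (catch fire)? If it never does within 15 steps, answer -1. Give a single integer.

Step 1: cell (0,1)='T' (+4 fires, +2 burnt)
Step 2: cell (0,1)='T' (+7 fires, +4 burnt)
Step 3: cell (0,1)='F' (+6 fires, +7 burnt)
  -> target ignites at step 3
Step 4: cell (0,1)='.' (+6 fires, +6 burnt)
Step 5: cell (0,1)='.' (+2 fires, +6 burnt)
Step 6: cell (0,1)='.' (+0 fires, +2 burnt)
  fire out at step 6

3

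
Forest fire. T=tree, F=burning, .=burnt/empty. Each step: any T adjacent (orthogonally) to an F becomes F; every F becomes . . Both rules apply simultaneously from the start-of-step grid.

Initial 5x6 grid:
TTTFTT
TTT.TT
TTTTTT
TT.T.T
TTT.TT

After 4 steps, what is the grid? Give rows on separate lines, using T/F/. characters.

Step 1: 2 trees catch fire, 1 burn out
  TTF.FT
  TTT.TT
  TTTTTT
  TT.T.T
  TTT.TT
Step 2: 4 trees catch fire, 2 burn out
  TF...F
  TTF.FT
  TTTTTT
  TT.T.T
  TTT.TT
Step 3: 5 trees catch fire, 4 burn out
  F.....
  TF...F
  TTFTFT
  TT.T.T
  TTT.TT
Step 4: 4 trees catch fire, 5 burn out
  ......
  F.....
  TF.F.F
  TT.T.T
  TTT.TT

......
F.....
TF.F.F
TT.T.T
TTT.TT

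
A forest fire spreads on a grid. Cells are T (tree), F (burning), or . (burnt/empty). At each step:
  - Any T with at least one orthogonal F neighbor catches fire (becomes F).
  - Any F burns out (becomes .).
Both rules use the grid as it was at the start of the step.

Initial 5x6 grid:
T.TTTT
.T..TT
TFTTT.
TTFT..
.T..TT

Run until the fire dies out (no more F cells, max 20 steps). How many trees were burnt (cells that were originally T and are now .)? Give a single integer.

Answer: 15

Derivation:
Step 1: +5 fires, +2 burnt (F count now 5)
Step 2: +3 fires, +5 burnt (F count now 3)
Step 3: +1 fires, +3 burnt (F count now 1)
Step 4: +1 fires, +1 burnt (F count now 1)
Step 5: +2 fires, +1 burnt (F count now 2)
Step 6: +2 fires, +2 burnt (F count now 2)
Step 7: +1 fires, +2 burnt (F count now 1)
Step 8: +0 fires, +1 burnt (F count now 0)
Fire out after step 8
Initially T: 18, now '.': 27
Total burnt (originally-T cells now '.'): 15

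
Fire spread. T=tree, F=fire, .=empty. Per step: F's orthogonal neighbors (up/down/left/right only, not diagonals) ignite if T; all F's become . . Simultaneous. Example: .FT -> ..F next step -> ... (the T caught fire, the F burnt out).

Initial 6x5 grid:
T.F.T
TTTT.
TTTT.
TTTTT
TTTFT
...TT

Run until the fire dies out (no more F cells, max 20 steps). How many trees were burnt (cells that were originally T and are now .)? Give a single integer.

Answer: 20

Derivation:
Step 1: +5 fires, +2 burnt (F count now 5)
Step 2: +8 fires, +5 burnt (F count now 8)
Step 3: +4 fires, +8 burnt (F count now 4)
Step 4: +3 fires, +4 burnt (F count now 3)
Step 5: +0 fires, +3 burnt (F count now 0)
Fire out after step 5
Initially T: 21, now '.': 29
Total burnt (originally-T cells now '.'): 20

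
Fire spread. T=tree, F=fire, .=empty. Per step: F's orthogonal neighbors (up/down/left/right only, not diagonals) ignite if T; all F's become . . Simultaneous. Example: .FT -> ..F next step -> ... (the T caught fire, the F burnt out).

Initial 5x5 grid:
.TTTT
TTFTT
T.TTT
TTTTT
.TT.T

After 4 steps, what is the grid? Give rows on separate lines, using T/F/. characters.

Step 1: 4 trees catch fire, 1 burn out
  .TFTT
  TF.FT
  T.FTT
  TTTTT
  .TT.T
Step 2: 6 trees catch fire, 4 burn out
  .F.FT
  F...F
  T..FT
  TTFTT
  .TT.T
Step 3: 6 trees catch fire, 6 burn out
  ....F
  .....
  F...F
  TF.FT
  .TF.T
Step 4: 3 trees catch fire, 6 burn out
  .....
  .....
  .....
  F...F
  .F..T

.....
.....
.....
F...F
.F..T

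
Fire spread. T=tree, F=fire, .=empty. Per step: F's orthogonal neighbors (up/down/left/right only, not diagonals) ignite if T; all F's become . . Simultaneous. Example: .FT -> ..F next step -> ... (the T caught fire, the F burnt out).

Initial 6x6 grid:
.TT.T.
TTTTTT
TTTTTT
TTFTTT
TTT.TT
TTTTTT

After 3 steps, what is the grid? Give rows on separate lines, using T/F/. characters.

Step 1: 4 trees catch fire, 1 burn out
  .TT.T.
  TTTTTT
  TTFTTT
  TF.FTT
  TTF.TT
  TTTTTT
Step 2: 7 trees catch fire, 4 burn out
  .TT.T.
  TTFTTT
  TF.FTT
  F...FT
  TF..TT
  TTFTTT
Step 3: 10 trees catch fire, 7 burn out
  .TF.T.
  TF.FTT
  F...FT
  .....F
  F...FT
  TF.FTT

.TF.T.
TF.FTT
F...FT
.....F
F...FT
TF.FTT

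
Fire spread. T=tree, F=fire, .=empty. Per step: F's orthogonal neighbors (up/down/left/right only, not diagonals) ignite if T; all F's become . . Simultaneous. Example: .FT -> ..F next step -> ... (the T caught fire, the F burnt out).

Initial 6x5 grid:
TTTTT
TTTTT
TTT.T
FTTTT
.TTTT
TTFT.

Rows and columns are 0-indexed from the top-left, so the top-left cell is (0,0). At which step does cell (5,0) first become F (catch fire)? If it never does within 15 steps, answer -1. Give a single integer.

Step 1: cell (5,0)='T' (+5 fires, +2 burnt)
Step 2: cell (5,0)='F' (+6 fires, +5 burnt)
  -> target ignites at step 2
Step 3: cell (5,0)='.' (+5 fires, +6 burnt)
Step 4: cell (5,0)='.' (+3 fires, +5 burnt)
Step 5: cell (5,0)='.' (+3 fires, +3 burnt)
Step 6: cell (5,0)='.' (+2 fires, +3 burnt)
Step 7: cell (5,0)='.' (+1 fires, +2 burnt)
Step 8: cell (5,0)='.' (+0 fires, +1 burnt)
  fire out at step 8

2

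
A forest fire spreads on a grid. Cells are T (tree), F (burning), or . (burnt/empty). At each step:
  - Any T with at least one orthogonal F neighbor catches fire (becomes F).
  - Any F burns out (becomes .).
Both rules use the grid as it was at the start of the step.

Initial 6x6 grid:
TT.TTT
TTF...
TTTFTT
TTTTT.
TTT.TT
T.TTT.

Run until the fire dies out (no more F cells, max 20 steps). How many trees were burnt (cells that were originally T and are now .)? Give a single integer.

Step 1: +4 fires, +2 burnt (F count now 4)
Step 2: +6 fires, +4 burnt (F count now 6)
Step 3: +5 fires, +6 burnt (F count now 5)
Step 4: +5 fires, +5 burnt (F count now 5)
Step 5: +2 fires, +5 burnt (F count now 2)
Step 6: +1 fires, +2 burnt (F count now 1)
Step 7: +0 fires, +1 burnt (F count now 0)
Fire out after step 7
Initially T: 26, now '.': 33
Total burnt (originally-T cells now '.'): 23

Answer: 23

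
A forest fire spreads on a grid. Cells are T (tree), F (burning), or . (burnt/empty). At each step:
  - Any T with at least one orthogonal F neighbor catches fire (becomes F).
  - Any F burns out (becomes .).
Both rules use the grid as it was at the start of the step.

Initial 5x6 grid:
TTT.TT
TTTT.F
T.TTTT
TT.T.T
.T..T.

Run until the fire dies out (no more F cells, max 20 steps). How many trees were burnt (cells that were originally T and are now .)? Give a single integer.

Answer: 19

Derivation:
Step 1: +2 fires, +1 burnt (F count now 2)
Step 2: +3 fires, +2 burnt (F count now 3)
Step 3: +1 fires, +3 burnt (F count now 1)
Step 4: +3 fires, +1 burnt (F count now 3)
Step 5: +1 fires, +3 burnt (F count now 1)
Step 6: +2 fires, +1 burnt (F count now 2)
Step 7: +2 fires, +2 burnt (F count now 2)
Step 8: +2 fires, +2 burnt (F count now 2)
Step 9: +1 fires, +2 burnt (F count now 1)
Step 10: +1 fires, +1 burnt (F count now 1)
Step 11: +1 fires, +1 burnt (F count now 1)
Step 12: +0 fires, +1 burnt (F count now 0)
Fire out after step 12
Initially T: 20, now '.': 29
Total burnt (originally-T cells now '.'): 19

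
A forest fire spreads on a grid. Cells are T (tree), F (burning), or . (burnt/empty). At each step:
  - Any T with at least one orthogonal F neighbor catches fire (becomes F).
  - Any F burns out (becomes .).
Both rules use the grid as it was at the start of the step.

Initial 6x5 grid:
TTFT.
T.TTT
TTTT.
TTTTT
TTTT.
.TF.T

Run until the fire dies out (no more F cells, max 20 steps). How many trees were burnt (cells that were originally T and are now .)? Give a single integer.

Answer: 21

Derivation:
Step 1: +5 fires, +2 burnt (F count now 5)
Step 2: +6 fires, +5 burnt (F count now 6)
Step 3: +7 fires, +6 burnt (F count now 7)
Step 4: +3 fires, +7 burnt (F count now 3)
Step 5: +0 fires, +3 burnt (F count now 0)
Fire out after step 5
Initially T: 22, now '.': 29
Total burnt (originally-T cells now '.'): 21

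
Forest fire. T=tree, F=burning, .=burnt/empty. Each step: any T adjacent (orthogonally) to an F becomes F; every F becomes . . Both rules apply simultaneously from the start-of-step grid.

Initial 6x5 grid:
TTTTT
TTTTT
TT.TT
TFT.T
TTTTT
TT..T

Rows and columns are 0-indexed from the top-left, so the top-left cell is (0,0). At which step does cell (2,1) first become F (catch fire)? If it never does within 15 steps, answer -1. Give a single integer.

Step 1: cell (2,1)='F' (+4 fires, +1 burnt)
  -> target ignites at step 1
Step 2: cell (2,1)='.' (+5 fires, +4 burnt)
Step 3: cell (2,1)='.' (+5 fires, +5 burnt)
Step 4: cell (2,1)='.' (+4 fires, +5 burnt)
Step 5: cell (2,1)='.' (+5 fires, +4 burnt)
Step 6: cell (2,1)='.' (+2 fires, +5 burnt)
Step 7: cell (2,1)='.' (+0 fires, +2 burnt)
  fire out at step 7

1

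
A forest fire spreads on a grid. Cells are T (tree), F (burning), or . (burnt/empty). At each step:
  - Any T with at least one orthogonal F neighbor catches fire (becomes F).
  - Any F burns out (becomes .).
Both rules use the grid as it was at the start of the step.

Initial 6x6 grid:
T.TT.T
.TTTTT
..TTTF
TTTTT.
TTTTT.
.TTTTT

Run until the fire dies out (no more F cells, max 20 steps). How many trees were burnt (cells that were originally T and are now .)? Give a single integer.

Answer: 26

Derivation:
Step 1: +2 fires, +1 burnt (F count now 2)
Step 2: +4 fires, +2 burnt (F count now 4)
Step 3: +4 fires, +4 burnt (F count now 4)
Step 4: +5 fires, +4 burnt (F count now 5)
Step 5: +6 fires, +5 burnt (F count now 6)
Step 6: +3 fires, +6 burnt (F count now 3)
Step 7: +2 fires, +3 burnt (F count now 2)
Step 8: +0 fires, +2 burnt (F count now 0)
Fire out after step 8
Initially T: 27, now '.': 35
Total burnt (originally-T cells now '.'): 26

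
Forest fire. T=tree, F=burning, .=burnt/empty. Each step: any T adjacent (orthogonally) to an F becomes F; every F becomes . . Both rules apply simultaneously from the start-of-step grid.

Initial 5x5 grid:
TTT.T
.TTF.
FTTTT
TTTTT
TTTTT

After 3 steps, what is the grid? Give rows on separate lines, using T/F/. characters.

Step 1: 4 trees catch fire, 2 burn out
  TTT.T
  .TF..
  .FTFT
  FTTTT
  TTTTT
Step 2: 7 trees catch fire, 4 burn out
  TTF.T
  .F...
  ..F.F
  .FTFT
  FTTTT
Step 3: 5 trees catch fire, 7 burn out
  TF..T
  .....
  .....
  ..F.F
  .FTFT

TF..T
.....
.....
..F.F
.FTFT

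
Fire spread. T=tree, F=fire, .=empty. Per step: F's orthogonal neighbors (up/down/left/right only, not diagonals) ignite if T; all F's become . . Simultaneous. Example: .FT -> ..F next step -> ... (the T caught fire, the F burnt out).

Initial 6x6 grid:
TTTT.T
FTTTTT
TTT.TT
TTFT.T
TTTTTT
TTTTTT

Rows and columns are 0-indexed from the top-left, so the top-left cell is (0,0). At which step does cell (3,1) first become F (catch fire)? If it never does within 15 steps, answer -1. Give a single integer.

Step 1: cell (3,1)='F' (+7 fires, +2 burnt)
  -> target ignites at step 1
Step 2: cell (3,1)='.' (+7 fires, +7 burnt)
Step 3: cell (3,1)='.' (+6 fires, +7 burnt)
Step 4: cell (3,1)='.' (+5 fires, +6 burnt)
Step 5: cell (3,1)='.' (+4 fires, +5 burnt)
Step 6: cell (3,1)='.' (+2 fires, +4 burnt)
Step 7: cell (3,1)='.' (+0 fires, +2 burnt)
  fire out at step 7

1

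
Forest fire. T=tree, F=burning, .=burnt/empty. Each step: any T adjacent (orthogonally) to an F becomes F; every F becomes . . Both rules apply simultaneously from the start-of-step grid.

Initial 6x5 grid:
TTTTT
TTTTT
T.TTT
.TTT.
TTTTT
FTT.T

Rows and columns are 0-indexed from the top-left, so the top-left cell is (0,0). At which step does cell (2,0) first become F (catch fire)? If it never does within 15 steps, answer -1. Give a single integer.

Step 1: cell (2,0)='T' (+2 fires, +1 burnt)
Step 2: cell (2,0)='T' (+2 fires, +2 burnt)
Step 3: cell (2,0)='T' (+2 fires, +2 burnt)
Step 4: cell (2,0)='T' (+2 fires, +2 burnt)
Step 5: cell (2,0)='T' (+3 fires, +2 burnt)
Step 6: cell (2,0)='T' (+3 fires, +3 burnt)
Step 7: cell (2,0)='T' (+4 fires, +3 burnt)
Step 8: cell (2,0)='T' (+4 fires, +4 burnt)
Step 9: cell (2,0)='F' (+3 fires, +4 burnt)
  -> target ignites at step 9
Step 10: cell (2,0)='.' (+0 fires, +3 burnt)
  fire out at step 10

9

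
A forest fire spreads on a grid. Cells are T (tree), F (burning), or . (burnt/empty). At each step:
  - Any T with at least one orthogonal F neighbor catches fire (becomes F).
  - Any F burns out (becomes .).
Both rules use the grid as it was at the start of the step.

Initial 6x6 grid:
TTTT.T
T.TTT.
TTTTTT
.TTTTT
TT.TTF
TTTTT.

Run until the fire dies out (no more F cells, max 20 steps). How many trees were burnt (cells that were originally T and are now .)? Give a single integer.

Answer: 28

Derivation:
Step 1: +2 fires, +1 burnt (F count now 2)
Step 2: +4 fires, +2 burnt (F count now 4)
Step 3: +3 fires, +4 burnt (F count now 3)
Step 4: +4 fires, +3 burnt (F count now 4)
Step 5: +4 fires, +4 burnt (F count now 4)
Step 6: +5 fires, +4 burnt (F count now 5)
Step 7: +3 fires, +5 burnt (F count now 3)
Step 8: +2 fires, +3 burnt (F count now 2)
Step 9: +1 fires, +2 burnt (F count now 1)
Step 10: +0 fires, +1 burnt (F count now 0)
Fire out after step 10
Initially T: 29, now '.': 35
Total burnt (originally-T cells now '.'): 28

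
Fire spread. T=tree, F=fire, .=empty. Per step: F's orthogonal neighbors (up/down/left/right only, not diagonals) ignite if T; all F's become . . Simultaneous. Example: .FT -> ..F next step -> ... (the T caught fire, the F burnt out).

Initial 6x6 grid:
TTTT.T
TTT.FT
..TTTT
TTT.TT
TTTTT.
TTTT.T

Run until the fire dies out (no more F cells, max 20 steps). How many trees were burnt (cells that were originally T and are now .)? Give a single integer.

Answer: 27

Derivation:
Step 1: +2 fires, +1 burnt (F count now 2)
Step 2: +4 fires, +2 burnt (F count now 4)
Step 3: +3 fires, +4 burnt (F count now 3)
Step 4: +3 fires, +3 burnt (F count now 3)
Step 5: +5 fires, +3 burnt (F count now 5)
Step 6: +6 fires, +5 burnt (F count now 6)
Step 7: +3 fires, +6 burnt (F count now 3)
Step 8: +1 fires, +3 burnt (F count now 1)
Step 9: +0 fires, +1 burnt (F count now 0)
Fire out after step 9
Initially T: 28, now '.': 35
Total burnt (originally-T cells now '.'): 27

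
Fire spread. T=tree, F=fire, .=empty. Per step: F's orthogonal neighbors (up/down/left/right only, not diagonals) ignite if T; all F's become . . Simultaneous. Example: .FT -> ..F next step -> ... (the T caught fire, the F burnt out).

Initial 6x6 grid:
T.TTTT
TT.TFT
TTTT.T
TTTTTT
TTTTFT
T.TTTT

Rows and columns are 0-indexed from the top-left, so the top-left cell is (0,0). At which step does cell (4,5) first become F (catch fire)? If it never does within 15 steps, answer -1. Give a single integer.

Step 1: cell (4,5)='F' (+7 fires, +2 burnt)
  -> target ignites at step 1
Step 2: cell (4,5)='.' (+9 fires, +7 burnt)
Step 3: cell (4,5)='.' (+5 fires, +9 burnt)
Step 4: cell (4,5)='.' (+3 fires, +5 burnt)
Step 5: cell (4,5)='.' (+4 fires, +3 burnt)
Step 6: cell (4,5)='.' (+1 fires, +4 burnt)
Step 7: cell (4,5)='.' (+1 fires, +1 burnt)
Step 8: cell (4,5)='.' (+0 fires, +1 burnt)
  fire out at step 8

1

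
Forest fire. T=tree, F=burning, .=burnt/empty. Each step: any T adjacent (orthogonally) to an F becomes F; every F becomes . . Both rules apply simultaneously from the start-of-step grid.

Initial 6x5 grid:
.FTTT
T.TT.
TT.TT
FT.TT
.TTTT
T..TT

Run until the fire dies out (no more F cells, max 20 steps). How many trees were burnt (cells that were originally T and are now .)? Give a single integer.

Step 1: +3 fires, +2 burnt (F count now 3)
Step 2: +5 fires, +3 burnt (F count now 5)
Step 3: +3 fires, +5 burnt (F count now 3)
Step 4: +2 fires, +3 burnt (F count now 2)
Step 5: +4 fires, +2 burnt (F count now 4)
Step 6: +2 fires, +4 burnt (F count now 2)
Step 7: +0 fires, +2 burnt (F count now 0)
Fire out after step 7
Initially T: 20, now '.': 29
Total burnt (originally-T cells now '.'): 19

Answer: 19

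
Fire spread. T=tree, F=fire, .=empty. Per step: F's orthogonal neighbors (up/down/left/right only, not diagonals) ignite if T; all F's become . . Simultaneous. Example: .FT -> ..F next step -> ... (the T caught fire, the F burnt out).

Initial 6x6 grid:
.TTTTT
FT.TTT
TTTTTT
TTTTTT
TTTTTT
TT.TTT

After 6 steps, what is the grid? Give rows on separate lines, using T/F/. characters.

Step 1: 2 trees catch fire, 1 burn out
  .TTTTT
  .F.TTT
  FTTTTT
  TTTTTT
  TTTTTT
  TT.TTT
Step 2: 3 trees catch fire, 2 burn out
  .FTTTT
  ...TTT
  .FTTTT
  FTTTTT
  TTTTTT
  TT.TTT
Step 3: 4 trees catch fire, 3 burn out
  ..FTTT
  ...TTT
  ..FTTT
  .FTTTT
  FTTTTT
  TT.TTT
Step 4: 5 trees catch fire, 4 burn out
  ...FTT
  ...TTT
  ...FTT
  ..FTTT
  .FTTTT
  FT.TTT
Step 5: 6 trees catch fire, 5 burn out
  ....FT
  ...FTT
  ....FT
  ...FTT
  ..FTTT
  .F.TTT
Step 6: 5 trees catch fire, 6 burn out
  .....F
  ....FT
  .....F
  ....FT
  ...FTT
  ...TTT

.....F
....FT
.....F
....FT
...FTT
...TTT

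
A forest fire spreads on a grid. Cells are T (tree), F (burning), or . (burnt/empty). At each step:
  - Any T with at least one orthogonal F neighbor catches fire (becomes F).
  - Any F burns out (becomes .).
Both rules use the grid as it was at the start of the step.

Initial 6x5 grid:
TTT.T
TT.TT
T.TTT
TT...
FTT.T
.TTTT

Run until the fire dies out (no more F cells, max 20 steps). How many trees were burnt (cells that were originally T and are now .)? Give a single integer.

Answer: 15

Derivation:
Step 1: +2 fires, +1 burnt (F count now 2)
Step 2: +4 fires, +2 burnt (F count now 4)
Step 3: +2 fires, +4 burnt (F count now 2)
Step 4: +3 fires, +2 burnt (F count now 3)
Step 5: +2 fires, +3 burnt (F count now 2)
Step 6: +2 fires, +2 burnt (F count now 2)
Step 7: +0 fires, +2 burnt (F count now 0)
Fire out after step 7
Initially T: 21, now '.': 24
Total burnt (originally-T cells now '.'): 15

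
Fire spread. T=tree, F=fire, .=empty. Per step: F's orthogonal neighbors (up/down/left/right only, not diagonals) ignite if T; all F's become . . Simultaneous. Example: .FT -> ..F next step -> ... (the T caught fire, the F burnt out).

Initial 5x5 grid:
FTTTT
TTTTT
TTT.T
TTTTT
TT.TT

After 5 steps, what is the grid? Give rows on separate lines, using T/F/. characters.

Step 1: 2 trees catch fire, 1 burn out
  .FTTT
  FTTTT
  TTT.T
  TTTTT
  TT.TT
Step 2: 3 trees catch fire, 2 burn out
  ..FTT
  .FTTT
  FTT.T
  TTTTT
  TT.TT
Step 3: 4 trees catch fire, 3 burn out
  ...FT
  ..FTT
  .FT.T
  FTTTT
  TT.TT
Step 4: 5 trees catch fire, 4 burn out
  ....F
  ...FT
  ..F.T
  .FTTT
  FT.TT
Step 5: 3 trees catch fire, 5 burn out
  .....
  ....F
  ....T
  ..FTT
  .F.TT

.....
....F
....T
..FTT
.F.TT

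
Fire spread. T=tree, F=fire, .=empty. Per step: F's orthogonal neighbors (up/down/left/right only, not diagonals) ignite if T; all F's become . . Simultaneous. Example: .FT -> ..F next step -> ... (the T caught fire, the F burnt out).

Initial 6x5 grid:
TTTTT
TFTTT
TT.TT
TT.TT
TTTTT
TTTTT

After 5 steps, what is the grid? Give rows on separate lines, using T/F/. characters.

Step 1: 4 trees catch fire, 1 burn out
  TFTTT
  F.FTT
  TF.TT
  TT.TT
  TTTTT
  TTTTT
Step 2: 5 trees catch fire, 4 burn out
  F.FTT
  ...FT
  F..TT
  TF.TT
  TTTTT
  TTTTT
Step 3: 5 trees catch fire, 5 burn out
  ...FT
  ....F
  ...FT
  F..TT
  TFTTT
  TTTTT
Step 4: 6 trees catch fire, 5 burn out
  ....F
  .....
  ....F
  ...FT
  F.FTT
  TFTTT
Step 5: 4 trees catch fire, 6 burn out
  .....
  .....
  .....
  ....F
  ...FT
  F.FTT

.....
.....
.....
....F
...FT
F.FTT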